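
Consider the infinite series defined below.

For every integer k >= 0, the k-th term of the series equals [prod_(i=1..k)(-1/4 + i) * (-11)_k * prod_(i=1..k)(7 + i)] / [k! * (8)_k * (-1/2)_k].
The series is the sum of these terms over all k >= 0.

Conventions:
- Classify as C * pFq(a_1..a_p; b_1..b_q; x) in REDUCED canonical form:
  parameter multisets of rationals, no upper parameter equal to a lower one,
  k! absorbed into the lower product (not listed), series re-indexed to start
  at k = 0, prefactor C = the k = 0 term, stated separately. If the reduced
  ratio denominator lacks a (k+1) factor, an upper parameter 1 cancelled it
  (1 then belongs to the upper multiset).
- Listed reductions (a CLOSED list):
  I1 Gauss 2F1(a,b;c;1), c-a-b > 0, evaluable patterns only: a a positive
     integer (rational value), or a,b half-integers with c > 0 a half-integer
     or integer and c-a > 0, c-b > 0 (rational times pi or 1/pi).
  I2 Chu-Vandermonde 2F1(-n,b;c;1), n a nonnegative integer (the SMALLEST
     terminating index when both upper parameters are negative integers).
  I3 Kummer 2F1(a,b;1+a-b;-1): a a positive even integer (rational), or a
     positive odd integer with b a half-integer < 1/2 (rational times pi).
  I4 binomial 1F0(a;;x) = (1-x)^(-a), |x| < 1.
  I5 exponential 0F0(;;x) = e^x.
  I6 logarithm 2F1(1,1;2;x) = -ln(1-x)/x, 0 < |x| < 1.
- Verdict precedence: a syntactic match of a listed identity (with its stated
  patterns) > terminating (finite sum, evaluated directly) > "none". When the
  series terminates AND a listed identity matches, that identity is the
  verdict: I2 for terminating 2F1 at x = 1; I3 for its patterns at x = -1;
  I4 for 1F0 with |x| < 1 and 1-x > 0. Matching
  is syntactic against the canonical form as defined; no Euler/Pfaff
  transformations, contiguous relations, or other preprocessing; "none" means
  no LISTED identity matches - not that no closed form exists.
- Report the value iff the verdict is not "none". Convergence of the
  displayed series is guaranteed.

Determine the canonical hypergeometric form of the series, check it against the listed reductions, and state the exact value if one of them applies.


Key step: with t_0 = 1, the parameter 8 appears in both the upper and lower lists and cancels.
Adjacent-term ratio: r(k) = 1 * (k-11) (k+3/4) / [(k-1/2) (k+1)] - rational in k, leading ratio 1; with t_0 = 1, classification follows.

Canonical form: C = 1 times 2F1 with upper {-11, 3/4}, lower {-1/2}, x = 1. Verdict: Vandermonde's identity (I2) fires (terminating 2F1 at x = 1 with n = 11, b = 3/4, c = -1/2). Hence: -74865/452608.


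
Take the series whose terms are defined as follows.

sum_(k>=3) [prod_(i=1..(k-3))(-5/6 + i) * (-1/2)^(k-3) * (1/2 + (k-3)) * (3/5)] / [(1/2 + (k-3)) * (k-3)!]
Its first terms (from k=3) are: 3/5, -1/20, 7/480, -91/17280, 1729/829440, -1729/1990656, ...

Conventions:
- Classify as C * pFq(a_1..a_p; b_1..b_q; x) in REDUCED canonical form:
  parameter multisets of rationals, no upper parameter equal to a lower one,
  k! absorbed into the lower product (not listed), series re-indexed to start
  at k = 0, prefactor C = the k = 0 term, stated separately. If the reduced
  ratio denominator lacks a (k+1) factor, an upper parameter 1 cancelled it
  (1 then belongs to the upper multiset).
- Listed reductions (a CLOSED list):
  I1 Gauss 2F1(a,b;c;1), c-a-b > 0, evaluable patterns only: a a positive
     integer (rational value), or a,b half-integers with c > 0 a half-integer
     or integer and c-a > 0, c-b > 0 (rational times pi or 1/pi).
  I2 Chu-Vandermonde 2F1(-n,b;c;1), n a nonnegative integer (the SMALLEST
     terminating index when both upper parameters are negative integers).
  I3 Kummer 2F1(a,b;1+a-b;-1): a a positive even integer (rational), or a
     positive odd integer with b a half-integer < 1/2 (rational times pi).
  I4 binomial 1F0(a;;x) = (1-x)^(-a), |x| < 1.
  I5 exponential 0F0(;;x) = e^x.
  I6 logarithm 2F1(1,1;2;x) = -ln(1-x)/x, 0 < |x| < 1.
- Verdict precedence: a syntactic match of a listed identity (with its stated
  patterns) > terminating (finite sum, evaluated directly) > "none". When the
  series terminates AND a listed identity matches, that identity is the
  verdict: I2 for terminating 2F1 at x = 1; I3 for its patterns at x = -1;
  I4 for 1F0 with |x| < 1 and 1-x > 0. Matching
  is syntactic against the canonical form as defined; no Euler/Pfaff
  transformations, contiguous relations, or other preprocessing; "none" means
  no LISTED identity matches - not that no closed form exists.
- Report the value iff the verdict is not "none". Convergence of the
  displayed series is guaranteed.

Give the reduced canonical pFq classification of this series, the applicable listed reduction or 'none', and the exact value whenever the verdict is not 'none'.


At argument -1/2: a 1F0 with upper {1/6}, lower {-}, scaled by C = 3/5. Verdict: binomial (I4) fires (the 1F0 binomial series: exponent -1/6, x = -1/2). Exact value: (3/5) * (3/2)^(-1/6).

Structural cue: t_0 being 3/5, k + 1/2 divides numerator and denominator alike; prefactor 3/5 after cancelling.
Ratio: r(k) = (-1/2) * (k+1/6) / [(k+1)] - rational; roots negated = parameters, x = (-1/2), C = 3/5.


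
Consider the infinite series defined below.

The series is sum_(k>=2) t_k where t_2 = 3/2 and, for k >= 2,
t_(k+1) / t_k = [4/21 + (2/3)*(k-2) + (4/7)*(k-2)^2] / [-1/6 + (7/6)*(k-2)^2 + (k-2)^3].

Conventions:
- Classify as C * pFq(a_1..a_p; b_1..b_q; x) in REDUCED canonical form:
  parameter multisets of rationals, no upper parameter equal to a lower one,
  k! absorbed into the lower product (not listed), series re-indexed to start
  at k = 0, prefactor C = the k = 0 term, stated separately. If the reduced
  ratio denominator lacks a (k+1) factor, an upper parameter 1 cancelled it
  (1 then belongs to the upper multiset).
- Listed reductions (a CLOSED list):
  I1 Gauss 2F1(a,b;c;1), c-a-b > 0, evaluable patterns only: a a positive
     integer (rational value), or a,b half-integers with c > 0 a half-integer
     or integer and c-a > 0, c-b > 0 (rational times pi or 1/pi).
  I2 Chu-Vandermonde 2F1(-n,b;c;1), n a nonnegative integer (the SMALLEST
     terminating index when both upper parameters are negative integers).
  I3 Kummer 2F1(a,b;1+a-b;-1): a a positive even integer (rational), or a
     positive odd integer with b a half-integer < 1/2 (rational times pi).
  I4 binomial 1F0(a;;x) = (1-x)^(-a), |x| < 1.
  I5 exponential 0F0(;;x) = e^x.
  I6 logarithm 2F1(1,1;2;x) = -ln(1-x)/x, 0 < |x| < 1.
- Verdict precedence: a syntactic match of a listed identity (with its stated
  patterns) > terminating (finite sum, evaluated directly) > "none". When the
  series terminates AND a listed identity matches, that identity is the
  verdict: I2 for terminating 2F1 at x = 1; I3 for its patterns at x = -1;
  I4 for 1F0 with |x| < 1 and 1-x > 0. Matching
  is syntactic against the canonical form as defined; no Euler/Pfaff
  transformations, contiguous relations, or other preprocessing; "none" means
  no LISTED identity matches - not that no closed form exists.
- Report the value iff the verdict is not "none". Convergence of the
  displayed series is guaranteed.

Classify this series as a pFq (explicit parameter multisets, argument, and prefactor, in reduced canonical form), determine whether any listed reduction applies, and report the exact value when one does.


Key step: from the first term 3/2: the ratio is unreduced: k + 1/2 divides both sides (C = 3/2, x = 4/7).
Term ratio: r(k) = (4/7) * (k+2/3) / [(k-1/3) (k+1)] - rational in k. x = (4/7); t_0 = 3/2; negate the roots.

Classification (C = 3/2): 1F1 with upper {2/3}, lower {-1/3}, argument x = 4/7. Verdict: none. A 1F1 with upper {2/3} fits none of I1-I6 at x = 4/7; the sum runs forever.


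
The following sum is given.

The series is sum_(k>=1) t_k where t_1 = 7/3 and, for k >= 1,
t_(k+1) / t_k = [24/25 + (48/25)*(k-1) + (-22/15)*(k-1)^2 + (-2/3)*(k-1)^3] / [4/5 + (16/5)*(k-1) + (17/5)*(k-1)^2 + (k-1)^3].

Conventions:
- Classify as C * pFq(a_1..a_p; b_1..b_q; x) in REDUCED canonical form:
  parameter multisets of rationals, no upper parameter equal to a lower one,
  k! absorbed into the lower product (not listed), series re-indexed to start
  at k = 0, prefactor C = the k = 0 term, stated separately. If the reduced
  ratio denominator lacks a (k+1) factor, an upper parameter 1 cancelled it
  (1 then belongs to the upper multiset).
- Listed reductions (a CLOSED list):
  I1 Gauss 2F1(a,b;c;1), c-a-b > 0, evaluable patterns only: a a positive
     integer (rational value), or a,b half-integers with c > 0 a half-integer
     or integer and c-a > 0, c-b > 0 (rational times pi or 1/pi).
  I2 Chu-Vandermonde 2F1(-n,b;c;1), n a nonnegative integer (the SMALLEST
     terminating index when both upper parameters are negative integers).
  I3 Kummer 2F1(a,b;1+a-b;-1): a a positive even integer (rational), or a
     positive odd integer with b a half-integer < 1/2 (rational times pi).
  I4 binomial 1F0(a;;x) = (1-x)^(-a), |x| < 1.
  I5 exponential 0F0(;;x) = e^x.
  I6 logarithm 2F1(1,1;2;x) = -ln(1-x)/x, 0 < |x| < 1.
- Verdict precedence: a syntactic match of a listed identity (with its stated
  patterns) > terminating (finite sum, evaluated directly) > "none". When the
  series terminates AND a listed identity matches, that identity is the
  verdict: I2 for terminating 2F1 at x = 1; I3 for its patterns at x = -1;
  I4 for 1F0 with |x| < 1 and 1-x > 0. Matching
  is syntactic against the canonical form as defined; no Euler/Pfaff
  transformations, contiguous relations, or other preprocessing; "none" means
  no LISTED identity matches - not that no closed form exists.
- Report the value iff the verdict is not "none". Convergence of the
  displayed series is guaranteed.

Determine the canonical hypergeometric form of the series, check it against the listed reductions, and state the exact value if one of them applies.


Reduced: x = -2/3, 2F1, upper = {-6/5, 3}, lower = {2}, C = 7/3. Verdict: none (x = -2/3): each listed identity misses the multisets {-6/5, 3} ; {2}.

First insight: x = (-2/3) and the parameter 2/5 appears in both the upper and lower lists and cancels.
Ratio: r(k) = (-2/3) * (k-6/5) (k+3) / [(k+2) (k+1)] ; factor over Q: parameters, x = (-2/3), and C = 7/3.


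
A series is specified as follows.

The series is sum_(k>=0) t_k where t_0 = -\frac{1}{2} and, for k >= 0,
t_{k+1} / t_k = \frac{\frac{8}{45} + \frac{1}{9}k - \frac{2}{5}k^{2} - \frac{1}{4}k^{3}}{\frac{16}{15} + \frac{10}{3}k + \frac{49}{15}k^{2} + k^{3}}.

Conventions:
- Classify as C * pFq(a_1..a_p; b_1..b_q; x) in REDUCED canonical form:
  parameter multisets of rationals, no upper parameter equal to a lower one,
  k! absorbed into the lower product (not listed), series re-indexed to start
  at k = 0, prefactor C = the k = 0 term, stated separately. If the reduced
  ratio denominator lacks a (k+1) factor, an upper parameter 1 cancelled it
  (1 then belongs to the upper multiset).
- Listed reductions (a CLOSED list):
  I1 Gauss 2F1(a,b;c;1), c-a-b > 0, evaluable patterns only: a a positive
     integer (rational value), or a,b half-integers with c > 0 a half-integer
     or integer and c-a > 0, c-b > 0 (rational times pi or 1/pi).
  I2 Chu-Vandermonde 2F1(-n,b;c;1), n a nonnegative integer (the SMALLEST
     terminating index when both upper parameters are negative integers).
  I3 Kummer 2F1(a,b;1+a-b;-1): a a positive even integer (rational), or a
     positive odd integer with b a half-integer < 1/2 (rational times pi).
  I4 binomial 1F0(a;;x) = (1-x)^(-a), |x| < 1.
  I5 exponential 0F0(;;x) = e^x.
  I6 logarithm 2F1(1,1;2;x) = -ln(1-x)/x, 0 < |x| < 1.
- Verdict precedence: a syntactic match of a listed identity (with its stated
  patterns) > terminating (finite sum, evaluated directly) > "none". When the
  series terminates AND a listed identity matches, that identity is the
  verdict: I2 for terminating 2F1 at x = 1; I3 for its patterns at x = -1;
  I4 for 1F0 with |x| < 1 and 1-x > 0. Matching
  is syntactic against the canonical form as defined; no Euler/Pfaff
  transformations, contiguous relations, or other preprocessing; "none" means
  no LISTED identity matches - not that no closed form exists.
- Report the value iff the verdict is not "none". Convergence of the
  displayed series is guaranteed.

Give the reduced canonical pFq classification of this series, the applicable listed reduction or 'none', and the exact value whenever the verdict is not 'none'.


Canonical form: C = -\frac{1}{2} times 1F0 with upper {-\frac{2}{3}}, lower {-}, x = -\frac{1}{4}. Verdict: the I4 binomial reduction fires (the 1F0 binomial series: exponent 2/3, x = -\frac{1}{4}). Its exact value is \left(-\frac{1}{2}\right) \cdot \left(\frac{5}{4}\right)^{\frac{2}{3}}.

Key step: from the first term -\frac{1}{2}: cancel k + 2/3 from the displayed ratio first; then prefactor -1/2.
Adjacent-term ratio: r(k) = -\frac{1}{4} * (k-\frac{2}{3}) / [(k+1)] - rational; roots negated = parameters, x = -\frac{1}{4}, C = -\frac{1}{2}.


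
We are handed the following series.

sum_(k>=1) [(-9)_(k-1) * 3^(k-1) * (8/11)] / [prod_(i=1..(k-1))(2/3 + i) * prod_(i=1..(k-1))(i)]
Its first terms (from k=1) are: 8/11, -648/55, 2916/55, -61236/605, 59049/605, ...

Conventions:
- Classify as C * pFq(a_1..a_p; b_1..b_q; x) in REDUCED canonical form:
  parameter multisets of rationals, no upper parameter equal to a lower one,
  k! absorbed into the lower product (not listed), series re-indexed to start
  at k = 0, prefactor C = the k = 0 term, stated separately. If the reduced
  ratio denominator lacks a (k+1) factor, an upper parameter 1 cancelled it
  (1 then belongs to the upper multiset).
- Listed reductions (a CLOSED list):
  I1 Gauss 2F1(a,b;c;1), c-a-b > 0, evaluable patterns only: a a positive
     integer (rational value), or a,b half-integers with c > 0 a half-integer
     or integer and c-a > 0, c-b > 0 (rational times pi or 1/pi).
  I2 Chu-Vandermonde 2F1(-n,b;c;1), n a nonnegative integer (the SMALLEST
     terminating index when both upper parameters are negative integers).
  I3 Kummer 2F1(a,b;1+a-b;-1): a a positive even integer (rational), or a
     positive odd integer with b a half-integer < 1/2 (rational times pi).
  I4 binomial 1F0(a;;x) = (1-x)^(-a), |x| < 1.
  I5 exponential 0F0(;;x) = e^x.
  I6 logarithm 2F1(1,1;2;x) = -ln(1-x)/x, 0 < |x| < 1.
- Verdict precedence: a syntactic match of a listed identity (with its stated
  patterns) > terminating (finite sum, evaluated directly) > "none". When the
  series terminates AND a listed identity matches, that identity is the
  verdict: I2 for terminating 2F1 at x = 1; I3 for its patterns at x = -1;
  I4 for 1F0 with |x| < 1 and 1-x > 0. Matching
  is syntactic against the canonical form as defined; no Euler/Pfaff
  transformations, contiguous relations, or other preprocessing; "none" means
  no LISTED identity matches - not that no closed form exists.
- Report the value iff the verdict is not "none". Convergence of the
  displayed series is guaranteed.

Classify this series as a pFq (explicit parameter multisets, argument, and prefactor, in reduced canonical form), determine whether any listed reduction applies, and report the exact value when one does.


At argument 3: a 1F1 with upper {-9}, lower {5/3}, scaled by C = 8/11. Verdict: terminating at k = 9: the factor (-9)_k kills every later term; summing the 10 survivors is exact. Hence: -2542952509/12485372900.

Key observation: t_0 = 8/11 here, and the lower running product (prefactor 8/11) is a rising factorial.
Ratio: r(k) = 3 * (k-9) / [(k+5/3) (k+1)] ; factor over Q: parameters, x = 3, and C = 8/11.


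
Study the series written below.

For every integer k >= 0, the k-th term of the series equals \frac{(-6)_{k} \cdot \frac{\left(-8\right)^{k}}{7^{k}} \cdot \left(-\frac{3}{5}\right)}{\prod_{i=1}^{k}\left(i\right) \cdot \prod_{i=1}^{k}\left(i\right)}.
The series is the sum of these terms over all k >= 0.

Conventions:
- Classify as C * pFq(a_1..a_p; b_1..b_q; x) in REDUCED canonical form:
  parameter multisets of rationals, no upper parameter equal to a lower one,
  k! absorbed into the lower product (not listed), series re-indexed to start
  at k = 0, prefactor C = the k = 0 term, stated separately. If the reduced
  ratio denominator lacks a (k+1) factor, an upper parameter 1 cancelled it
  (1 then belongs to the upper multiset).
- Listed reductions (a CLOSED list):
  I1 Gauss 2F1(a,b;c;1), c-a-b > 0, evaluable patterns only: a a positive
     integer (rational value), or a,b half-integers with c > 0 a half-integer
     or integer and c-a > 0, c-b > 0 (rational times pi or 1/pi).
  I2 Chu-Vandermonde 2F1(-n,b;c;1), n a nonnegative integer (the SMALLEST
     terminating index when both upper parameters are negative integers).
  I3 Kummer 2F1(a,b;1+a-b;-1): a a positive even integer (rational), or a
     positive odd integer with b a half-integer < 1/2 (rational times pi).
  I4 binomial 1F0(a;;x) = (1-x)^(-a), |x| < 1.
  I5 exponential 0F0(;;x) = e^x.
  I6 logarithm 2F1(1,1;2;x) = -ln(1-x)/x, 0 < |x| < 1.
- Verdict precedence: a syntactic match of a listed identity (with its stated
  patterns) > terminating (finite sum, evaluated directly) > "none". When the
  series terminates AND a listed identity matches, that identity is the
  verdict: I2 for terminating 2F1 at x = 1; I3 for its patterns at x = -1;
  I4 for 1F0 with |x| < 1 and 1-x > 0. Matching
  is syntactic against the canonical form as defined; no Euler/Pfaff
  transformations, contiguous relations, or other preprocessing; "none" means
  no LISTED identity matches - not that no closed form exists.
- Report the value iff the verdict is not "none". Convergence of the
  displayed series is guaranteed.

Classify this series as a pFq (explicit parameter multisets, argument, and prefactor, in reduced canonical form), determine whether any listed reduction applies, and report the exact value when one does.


The series (x = -\frac{8}{7}) is 1F1: upper {-6}, lower {1}, prefactor -\frac{3}{5}. Verdict: terminating - no listed pattern fits, but -6 in the upper list cuts the series at k = 6; direct evaluation. Exact value: -\frac{25195721}{1764735}.

Key observation: with t_0 = -\frac{3}{5}, the two geometric factors (prefactor -3/5) combine into one argument.
Adjacent-term ratio: r(k) = -\frac{8}{7} * (k-6) / [(k+1) (k+1)] ; factor over Q: parameters, x = -\frac{8}{7}, and C = -\frac{3}{5}.


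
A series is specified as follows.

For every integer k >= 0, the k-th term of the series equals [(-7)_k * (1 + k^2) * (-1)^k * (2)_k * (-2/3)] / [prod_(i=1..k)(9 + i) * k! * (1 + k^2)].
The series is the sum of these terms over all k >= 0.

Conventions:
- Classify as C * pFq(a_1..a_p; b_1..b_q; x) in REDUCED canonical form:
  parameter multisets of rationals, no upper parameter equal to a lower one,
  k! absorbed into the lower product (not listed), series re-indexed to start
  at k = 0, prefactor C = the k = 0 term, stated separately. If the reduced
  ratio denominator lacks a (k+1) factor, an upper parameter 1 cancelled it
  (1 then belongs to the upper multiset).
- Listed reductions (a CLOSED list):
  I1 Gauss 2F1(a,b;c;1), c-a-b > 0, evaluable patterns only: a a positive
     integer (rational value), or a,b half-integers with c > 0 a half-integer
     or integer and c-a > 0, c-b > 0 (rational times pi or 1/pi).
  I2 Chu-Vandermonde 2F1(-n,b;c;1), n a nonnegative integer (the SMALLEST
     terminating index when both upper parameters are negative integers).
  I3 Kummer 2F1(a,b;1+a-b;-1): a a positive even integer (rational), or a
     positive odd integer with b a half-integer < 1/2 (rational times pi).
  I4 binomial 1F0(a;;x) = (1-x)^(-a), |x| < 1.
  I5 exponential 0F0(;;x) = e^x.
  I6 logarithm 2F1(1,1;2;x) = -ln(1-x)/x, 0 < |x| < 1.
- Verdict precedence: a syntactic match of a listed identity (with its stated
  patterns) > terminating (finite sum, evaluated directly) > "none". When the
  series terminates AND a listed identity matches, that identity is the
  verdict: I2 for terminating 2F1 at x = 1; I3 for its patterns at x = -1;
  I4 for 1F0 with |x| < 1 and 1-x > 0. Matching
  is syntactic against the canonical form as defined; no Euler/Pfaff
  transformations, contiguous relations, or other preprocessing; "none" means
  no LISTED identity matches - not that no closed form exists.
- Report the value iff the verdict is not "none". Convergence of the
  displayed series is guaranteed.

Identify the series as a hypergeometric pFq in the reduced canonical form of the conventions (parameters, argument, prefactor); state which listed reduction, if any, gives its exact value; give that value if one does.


x = -1 here; the reduced form reads 2F1, upper {-7, 2}, lower {10}, C = -2/3. Verdict: this is Kummer (I3) (x = -1; c = 10 equals 1+a-b for upper {-7, 2}: listed pattern). Exact value: -3.

The tell: t_0 being -2/3, k^2 + 1 divides numerator and denominator alike; prefactor -2/3 after cancelling.
Adjacent-term ratio: r(k) = (-1) * (k-7) (k+2) / [(k+10) (k+1)] - rational in k, leading ratio (-1); with t_0 = -2/3, classification follows.


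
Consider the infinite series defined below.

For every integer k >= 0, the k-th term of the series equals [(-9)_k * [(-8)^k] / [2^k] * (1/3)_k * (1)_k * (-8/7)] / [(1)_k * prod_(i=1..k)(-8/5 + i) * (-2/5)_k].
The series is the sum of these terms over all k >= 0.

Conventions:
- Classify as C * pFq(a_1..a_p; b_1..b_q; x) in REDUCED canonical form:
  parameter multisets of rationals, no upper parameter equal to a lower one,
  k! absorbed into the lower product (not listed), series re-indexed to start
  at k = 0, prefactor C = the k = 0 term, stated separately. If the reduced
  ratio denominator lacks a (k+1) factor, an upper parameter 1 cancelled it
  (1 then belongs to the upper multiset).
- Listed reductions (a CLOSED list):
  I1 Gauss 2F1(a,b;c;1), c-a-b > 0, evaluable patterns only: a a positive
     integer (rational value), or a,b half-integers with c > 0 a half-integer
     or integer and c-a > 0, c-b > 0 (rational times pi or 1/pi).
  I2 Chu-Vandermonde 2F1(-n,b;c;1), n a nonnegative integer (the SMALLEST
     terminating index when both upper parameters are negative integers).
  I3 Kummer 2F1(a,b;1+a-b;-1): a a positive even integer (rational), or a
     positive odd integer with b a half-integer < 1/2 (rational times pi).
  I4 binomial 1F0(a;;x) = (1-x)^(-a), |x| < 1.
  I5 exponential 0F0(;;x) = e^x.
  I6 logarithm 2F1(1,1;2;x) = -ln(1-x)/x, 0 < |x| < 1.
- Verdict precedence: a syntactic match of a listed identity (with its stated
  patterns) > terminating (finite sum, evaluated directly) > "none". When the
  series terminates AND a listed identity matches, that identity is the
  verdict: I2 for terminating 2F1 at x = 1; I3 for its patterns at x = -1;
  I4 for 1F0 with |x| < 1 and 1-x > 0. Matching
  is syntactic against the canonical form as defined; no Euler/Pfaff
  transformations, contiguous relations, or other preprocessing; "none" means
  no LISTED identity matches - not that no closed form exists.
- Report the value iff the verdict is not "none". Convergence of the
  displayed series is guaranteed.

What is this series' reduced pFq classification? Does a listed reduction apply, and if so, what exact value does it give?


Reduced: x = -4, 3F2, upper = {-9, 1/3, 1}, lower = {-3/5, -2/5}, C = -8/7. Verdict: terminating - the sum ends at index 9 because -9 is a negative integer; exact evaluation follows. Exact value: -10487016979999208697416/9894915390789.

Key step: t_0 being -8/7, the two k-th powers (prefactor -8/7) combine into one argument.
Adjacent-term ratio: r(k) = (-4) * (k-9) (k+1/3) (k+1) / [(k-3/5) (k-2/5) (k+1)] - rational in k. x = (-4); t_0 = -8/7; negate the roots.


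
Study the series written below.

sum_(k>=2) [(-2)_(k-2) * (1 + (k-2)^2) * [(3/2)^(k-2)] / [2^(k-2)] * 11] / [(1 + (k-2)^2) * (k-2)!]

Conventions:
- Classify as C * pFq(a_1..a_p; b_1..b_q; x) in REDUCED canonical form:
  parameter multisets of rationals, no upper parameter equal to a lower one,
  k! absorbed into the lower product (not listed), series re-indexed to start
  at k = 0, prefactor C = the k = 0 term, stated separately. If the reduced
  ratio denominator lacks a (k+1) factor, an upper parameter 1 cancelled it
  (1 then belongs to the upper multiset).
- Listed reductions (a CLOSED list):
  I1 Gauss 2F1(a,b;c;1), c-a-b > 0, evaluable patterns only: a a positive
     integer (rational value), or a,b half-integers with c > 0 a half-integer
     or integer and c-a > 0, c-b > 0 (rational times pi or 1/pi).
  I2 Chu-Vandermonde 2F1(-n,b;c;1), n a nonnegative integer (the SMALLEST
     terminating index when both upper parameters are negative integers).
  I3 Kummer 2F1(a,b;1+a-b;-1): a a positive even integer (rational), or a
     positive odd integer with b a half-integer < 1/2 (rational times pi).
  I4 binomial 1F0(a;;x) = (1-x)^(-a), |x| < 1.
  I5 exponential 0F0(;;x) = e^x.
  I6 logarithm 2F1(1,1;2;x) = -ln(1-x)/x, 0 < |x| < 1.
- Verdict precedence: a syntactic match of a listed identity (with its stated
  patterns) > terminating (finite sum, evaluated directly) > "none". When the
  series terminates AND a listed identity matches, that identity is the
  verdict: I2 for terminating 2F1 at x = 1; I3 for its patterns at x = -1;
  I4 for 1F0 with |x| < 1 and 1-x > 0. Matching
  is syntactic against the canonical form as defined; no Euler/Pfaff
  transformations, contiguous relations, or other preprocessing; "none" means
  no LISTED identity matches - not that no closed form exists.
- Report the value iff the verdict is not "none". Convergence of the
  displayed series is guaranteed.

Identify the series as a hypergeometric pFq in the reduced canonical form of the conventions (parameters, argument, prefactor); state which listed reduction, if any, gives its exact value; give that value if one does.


Canonical form: C = 11 times 1F0 with upper {-2}, lower {-}, x = 3/4. Verdict: this is the I4 binomial reduction (the 1F0 binomial series: exponent 2, x = 3/4). Exact value: 11/16.

Key step: with t_0 = 11, the two k-th powers (C = 11, x = 3/4) combine into one argument.
Step ratio: r(k) = (3/4) * (k-2) / [(k+1)] - rational; roots negated = parameters, x = (3/4), C = 11.


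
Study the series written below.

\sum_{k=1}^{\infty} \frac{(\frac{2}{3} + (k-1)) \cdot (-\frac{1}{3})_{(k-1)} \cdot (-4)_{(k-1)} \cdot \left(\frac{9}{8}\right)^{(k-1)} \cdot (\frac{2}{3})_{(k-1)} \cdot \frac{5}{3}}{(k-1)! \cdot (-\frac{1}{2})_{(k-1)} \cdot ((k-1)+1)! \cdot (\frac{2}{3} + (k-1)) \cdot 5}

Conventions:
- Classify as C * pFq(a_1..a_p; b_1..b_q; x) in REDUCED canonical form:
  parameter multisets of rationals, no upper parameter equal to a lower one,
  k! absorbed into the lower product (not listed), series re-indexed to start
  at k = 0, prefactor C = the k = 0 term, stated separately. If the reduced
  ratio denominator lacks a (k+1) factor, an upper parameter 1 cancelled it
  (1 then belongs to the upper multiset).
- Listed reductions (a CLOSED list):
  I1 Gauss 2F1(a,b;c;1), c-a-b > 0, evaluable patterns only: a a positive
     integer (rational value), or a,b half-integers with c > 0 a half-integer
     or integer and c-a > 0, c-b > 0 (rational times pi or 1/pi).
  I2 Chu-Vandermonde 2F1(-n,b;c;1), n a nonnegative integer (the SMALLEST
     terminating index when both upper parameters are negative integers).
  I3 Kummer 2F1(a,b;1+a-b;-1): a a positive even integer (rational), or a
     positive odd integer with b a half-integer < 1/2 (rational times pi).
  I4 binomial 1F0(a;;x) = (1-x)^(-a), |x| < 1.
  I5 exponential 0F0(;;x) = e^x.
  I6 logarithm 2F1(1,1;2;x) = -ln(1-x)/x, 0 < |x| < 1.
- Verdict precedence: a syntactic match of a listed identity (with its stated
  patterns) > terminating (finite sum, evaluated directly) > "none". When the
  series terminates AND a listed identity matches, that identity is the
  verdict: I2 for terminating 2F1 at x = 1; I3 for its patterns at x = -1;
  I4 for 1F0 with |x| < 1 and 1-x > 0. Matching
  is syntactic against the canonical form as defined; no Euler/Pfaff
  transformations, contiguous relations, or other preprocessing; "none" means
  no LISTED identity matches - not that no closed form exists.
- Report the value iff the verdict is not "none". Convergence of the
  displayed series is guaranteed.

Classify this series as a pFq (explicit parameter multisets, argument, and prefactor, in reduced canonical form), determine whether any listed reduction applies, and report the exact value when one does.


Structural cue: with t_0 = \frac{1}{3}, the denominator's factorial ratio (C = 1/3, x = 9/8) is a lower Pochhammer.
Step ratio: r(k) = \frac{9}{8} * (k-4) (k-\frac{1}{3}) (k+\frac{2}{3}) / [(k-\frac{1}{2}) (k+2) (k+1)] - rational in k. x = \frac{9}{8}; t_0 = \frac{1}{3}; negate the roots.

Classification (C = \frac{1}{3}): 3F2 with upper {-4, -\frac{1}{3}, \frac{2}{3}}, lower {-\frac{1}{2}, 2}, argument x = \frac{9}{8}. Verdict: terminating - the sum ends at index 4 because -4 is a negative integer; exact evaluation follows. Hence: \frac{17}{72}.


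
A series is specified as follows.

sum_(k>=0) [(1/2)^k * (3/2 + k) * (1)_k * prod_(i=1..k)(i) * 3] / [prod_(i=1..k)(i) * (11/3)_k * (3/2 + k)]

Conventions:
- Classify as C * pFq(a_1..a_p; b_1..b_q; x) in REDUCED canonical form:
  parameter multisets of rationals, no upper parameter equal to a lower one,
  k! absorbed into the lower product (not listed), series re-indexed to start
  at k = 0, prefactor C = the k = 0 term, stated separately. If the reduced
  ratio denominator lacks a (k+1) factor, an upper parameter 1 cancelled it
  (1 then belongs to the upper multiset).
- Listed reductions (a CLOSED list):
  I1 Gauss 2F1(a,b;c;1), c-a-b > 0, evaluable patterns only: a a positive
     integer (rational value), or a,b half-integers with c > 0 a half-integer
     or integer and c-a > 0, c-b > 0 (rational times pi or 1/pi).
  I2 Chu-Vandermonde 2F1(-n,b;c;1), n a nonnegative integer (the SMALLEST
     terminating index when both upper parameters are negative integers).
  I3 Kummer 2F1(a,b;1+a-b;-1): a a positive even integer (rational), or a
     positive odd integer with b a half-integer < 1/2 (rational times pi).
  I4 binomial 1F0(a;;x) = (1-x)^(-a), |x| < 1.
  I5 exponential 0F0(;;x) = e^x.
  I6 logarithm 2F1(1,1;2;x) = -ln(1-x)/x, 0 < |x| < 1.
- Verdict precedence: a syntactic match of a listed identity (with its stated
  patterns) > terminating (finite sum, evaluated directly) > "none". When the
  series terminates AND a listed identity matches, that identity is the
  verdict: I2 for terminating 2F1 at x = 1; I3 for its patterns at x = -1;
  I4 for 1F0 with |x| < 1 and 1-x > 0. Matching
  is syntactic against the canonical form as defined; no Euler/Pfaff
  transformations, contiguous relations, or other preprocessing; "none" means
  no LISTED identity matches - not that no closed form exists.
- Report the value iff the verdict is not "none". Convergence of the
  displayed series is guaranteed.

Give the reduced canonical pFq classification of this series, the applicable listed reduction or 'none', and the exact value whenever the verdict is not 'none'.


The series (x = 1/2) is 2F1: upper {1, 1}, lower {11/3}, prefactor 3. Verdict: none - at argument 1/2 the multisets {1, 1} ; {11/3} match no listed identity.

Key step: t_0 being 3, the product of the first k integers (C = 3, x = 1/2) is k!.
Consecutive-term ratio: r(k) = (1/2) * (k+1) (k+1) / [(k+11/3) (k+1)] - rational in k, leading ratio (1/2); with t_0 = 3, classification follows.


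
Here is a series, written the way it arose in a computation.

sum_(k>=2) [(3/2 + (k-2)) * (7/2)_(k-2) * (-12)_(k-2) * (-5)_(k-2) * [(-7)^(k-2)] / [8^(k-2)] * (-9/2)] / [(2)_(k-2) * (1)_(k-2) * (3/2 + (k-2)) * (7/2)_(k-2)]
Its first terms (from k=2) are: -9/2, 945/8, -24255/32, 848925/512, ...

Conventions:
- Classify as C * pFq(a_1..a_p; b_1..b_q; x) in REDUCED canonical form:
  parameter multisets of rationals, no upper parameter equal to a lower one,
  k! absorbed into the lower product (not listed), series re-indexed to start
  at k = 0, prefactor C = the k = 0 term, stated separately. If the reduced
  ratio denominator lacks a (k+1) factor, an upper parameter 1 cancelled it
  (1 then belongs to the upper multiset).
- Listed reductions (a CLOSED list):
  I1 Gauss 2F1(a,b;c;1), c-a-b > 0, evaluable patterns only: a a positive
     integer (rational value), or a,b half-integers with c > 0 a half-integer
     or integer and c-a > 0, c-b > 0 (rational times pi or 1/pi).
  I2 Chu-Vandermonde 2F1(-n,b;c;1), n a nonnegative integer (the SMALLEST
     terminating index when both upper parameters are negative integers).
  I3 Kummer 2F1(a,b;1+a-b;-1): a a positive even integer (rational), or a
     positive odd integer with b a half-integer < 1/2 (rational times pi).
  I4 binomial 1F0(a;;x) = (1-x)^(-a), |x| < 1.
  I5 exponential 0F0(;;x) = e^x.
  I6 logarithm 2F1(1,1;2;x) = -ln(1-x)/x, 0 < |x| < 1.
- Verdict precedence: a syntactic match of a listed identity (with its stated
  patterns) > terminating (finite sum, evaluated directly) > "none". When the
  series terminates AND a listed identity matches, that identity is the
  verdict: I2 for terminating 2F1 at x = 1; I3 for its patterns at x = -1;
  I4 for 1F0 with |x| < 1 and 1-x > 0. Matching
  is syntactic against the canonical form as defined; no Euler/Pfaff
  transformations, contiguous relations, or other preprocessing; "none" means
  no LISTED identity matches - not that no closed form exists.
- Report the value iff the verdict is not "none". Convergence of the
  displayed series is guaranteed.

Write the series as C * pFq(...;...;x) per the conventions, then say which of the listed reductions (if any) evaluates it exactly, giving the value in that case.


This is -9/2 * 2F1(-12, -5; 2; -7/8) in reduced canonical form. Verdict: terminating (-5 upstairs). 6 nonzero terms in all; added directly. Its exact value is 207441/16384.

Key observation: x = (-7/8) and the two geometric factors (C = -9/2) combine into one argument.
Ratio: r(k) = (-7/8) * (k-12) (k-5) / [(k+2) (k+1)] - rational in k, leading ratio (-7/8); with t_0 = -9/2, classification follows.


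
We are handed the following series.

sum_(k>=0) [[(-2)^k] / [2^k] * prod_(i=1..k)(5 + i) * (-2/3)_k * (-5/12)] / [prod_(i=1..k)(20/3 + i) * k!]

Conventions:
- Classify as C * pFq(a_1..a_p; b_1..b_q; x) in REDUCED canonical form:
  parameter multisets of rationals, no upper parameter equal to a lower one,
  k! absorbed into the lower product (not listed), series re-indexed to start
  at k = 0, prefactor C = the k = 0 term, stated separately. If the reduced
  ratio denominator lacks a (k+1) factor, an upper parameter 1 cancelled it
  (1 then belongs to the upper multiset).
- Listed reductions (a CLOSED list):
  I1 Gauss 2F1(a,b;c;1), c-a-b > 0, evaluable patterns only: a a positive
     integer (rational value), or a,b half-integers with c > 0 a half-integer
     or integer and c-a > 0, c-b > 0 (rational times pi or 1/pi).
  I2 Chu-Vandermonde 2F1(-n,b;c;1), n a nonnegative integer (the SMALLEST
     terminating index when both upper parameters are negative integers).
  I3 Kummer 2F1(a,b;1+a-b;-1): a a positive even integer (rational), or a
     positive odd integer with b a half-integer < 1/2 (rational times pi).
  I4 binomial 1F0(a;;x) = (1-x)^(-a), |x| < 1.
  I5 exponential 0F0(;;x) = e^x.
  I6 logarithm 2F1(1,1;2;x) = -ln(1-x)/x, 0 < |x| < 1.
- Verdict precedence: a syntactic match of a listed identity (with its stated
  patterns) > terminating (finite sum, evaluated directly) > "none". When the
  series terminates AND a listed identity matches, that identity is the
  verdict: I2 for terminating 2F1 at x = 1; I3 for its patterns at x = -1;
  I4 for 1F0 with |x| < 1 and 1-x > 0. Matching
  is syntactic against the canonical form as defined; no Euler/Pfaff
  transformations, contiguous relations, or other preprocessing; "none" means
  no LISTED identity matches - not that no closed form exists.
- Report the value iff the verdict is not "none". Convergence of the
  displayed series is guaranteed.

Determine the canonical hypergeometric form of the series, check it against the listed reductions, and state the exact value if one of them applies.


At argument -1: a 2F1 with upper {-2/3, 6}, lower {23/3}, scaled by C = -5/12. Verdict: this is Kummer's theorem (I3) (x = -1; c = 23/3 equals 1+a-b for upper {-2/3, 6}: listed pattern). Its exact value is -595/972.

Structural cue: from the first term -5/12: the two k-th powers (prefactor -5/12) combine into one argument.
Adjacent-term ratio: r(k) = (-1) * (k-2/3) (k+6) / [(k+23/3) (k+1)] - rational in k. x = (-1); t_0 = -5/12; negate the roots.


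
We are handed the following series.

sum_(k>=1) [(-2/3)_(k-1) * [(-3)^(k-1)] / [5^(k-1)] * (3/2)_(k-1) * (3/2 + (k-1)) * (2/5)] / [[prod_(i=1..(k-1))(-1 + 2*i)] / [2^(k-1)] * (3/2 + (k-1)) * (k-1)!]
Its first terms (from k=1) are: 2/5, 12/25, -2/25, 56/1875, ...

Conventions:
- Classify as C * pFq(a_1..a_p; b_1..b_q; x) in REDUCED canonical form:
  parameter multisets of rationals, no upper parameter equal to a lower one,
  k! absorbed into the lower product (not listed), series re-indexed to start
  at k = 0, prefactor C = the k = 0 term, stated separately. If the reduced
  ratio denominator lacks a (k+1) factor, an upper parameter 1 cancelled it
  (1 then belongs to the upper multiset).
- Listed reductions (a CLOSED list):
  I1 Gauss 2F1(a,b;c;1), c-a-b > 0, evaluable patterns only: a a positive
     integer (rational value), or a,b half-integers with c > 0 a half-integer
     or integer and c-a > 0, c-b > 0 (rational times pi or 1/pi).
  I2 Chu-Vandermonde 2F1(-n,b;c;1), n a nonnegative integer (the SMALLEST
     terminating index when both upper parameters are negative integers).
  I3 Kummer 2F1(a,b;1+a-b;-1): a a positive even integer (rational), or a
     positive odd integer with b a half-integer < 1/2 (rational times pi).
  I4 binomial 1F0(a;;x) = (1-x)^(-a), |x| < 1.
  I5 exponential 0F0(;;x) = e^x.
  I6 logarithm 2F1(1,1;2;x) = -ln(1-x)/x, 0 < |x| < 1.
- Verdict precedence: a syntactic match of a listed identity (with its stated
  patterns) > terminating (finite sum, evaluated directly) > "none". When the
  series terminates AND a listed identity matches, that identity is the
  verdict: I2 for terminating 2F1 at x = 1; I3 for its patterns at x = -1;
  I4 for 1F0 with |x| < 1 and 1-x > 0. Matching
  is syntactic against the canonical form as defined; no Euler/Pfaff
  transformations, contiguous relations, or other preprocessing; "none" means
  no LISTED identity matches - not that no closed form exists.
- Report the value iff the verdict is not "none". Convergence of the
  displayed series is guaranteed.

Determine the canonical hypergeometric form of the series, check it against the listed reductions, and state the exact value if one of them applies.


At argument -3/5: a 2F1 with upper {-2/3, 3/2}, lower {1/2}, scaled by C = 2/5. Verdict: none (x = -3/5): each listed identity misses the multisets {-2/3, 3/2} ; {1/2}.

First insight: x = (-3/5) and striking the common factor k + 3/2 reduces the term (C = 2/5, x = -3/5).
Term ratio: r(k) = (-3/5) * (k-2/3) (k+3/2) / [(k+1/2) (k+1)] - rational; roots negated = parameters, x = (-3/5), C = 2/5.


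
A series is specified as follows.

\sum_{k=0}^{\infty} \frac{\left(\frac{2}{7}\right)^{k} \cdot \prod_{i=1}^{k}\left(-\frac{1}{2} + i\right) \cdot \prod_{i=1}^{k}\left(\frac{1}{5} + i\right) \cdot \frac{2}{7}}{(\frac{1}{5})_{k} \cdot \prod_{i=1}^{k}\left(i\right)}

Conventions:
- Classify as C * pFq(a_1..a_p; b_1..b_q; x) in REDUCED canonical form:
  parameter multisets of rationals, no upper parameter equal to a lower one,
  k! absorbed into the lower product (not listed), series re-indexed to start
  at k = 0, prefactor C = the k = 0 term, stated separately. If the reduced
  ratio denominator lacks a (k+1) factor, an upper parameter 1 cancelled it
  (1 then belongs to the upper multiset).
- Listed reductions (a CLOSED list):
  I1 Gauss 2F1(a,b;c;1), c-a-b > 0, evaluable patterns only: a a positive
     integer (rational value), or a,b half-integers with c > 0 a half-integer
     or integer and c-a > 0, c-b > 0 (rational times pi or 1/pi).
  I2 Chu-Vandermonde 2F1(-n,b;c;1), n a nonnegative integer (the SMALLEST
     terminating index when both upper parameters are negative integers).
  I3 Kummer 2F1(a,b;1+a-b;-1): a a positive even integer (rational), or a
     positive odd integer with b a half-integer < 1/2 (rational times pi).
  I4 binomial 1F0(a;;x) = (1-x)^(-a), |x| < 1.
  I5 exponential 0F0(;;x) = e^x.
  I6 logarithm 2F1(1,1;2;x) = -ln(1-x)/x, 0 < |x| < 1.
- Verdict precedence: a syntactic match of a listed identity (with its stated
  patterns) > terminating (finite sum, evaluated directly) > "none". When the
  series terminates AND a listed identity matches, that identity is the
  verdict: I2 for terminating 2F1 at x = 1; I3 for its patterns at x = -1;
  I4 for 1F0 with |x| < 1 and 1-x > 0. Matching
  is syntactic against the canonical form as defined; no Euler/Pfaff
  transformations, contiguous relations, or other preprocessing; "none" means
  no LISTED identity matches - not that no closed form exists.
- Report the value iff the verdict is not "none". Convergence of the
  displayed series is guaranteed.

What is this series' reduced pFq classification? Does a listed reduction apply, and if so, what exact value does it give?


Canonical form: C = \frac{2}{7} times 2F1 with upper {\frac{1}{2}, \frac{6}{5}}, lower {\frac{1}{5}}, x = \frac{2}{7}. Verdict: none. Every listed pattern misses the 2F1 form at \frac{2}{7}, upper {\frac{1}{2}, \frac{6}{5}}.

Key step: t_0 = \frac{2}{7} here, and the product of the first k integers (C = 2/7, x = 2/7) is k!.
Consecutive-term ratio: r(k) = \frac{2}{7} * (k+\frac{1}{2}) (k+\frac{6}{5}) / [(k+\frac{1}{5}) (k+1)] - poly over poly, x = \frac{2}{7} from leading terms; C = \frac{2}{7} at k = 0.
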